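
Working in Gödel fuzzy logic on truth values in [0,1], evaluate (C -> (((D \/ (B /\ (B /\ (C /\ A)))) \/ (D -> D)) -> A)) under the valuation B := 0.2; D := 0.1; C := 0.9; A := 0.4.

0.40

(C /\ A) = min(0.9, 0.4) = 0.4
(B /\ (C /\ A)) = min(0.2, 0.4) = 0.2
(B /\ (B /\ (C /\ A))) = min(0.2, 0.2) = 0.2
(D \/ (B /\ (B /\ (C /\ A)))) = max(0.1, 0.2) = 0.2
(D -> D): 0.1 ≤ 0.1, so result = 1
((D \/ (B /\ (B /\ (C /\ A)))) \/ (D -> D)) = max(0.2, 1) = 1
(((D \/ (B /\ (B /\ (C /\ A)))) \/ (D -> D)) -> A): 1 > 0.4, so result = 0.4
(C -> (((D \/ (B /\ (B /\ (C /\ A)))) \/ (D -> D)) -> A)): 0.9 > 0.4, so result = 0.4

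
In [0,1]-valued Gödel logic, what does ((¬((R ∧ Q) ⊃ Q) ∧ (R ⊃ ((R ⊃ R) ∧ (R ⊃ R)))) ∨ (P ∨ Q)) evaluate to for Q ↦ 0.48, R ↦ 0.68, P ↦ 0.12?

0.48

(R ∧ Q) = min(0.68, 0.48) = 0.48
((R ∧ Q) ⊃ Q): 0.48 ≤ 0.48, so result = 1
¬((R ∧ Q) ⊃ Q): Gödel ¬ of 1 = 0 (operand ≠ 0)
(R ⊃ R): 0.68 ≤ 0.68, so result = 1
(R ⊃ R): 0.68 ≤ 0.68, so result = 1
((R ⊃ R) ∧ (R ⊃ R)) = min(1, 1) = 1
(R ⊃ ((R ⊃ R) ∧ (R ⊃ R))): 0.68 ≤ 1, so result = 1
(¬((R ∧ Q) ⊃ Q) ∧ (R ⊃ ((R ⊃ R) ∧ (R ⊃ R)))) = min(0, 1) = 0
(P ∨ Q) = max(0.12, 0.48) = 0.48
((¬((R ∧ Q) ⊃ Q) ∧ (R ⊃ ((R ⊃ R) ∧ (R ⊃ R)))) ∨ (P ∨ Q)) = max(0, 0.48) = 0.48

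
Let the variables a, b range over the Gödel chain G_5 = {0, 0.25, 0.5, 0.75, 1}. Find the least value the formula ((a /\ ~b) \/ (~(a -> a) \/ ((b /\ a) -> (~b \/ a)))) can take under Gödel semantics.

1.00

Every assignment gives 1. For instance at a = 0, b = 0:
  ~b: Gödel ¬ of 0 = 1 (operand is 0)
  (a /\ ~b) = min(0, 1) = 0
  (a -> a): 0 ≤ 0, so result = 1
  ~(a -> a): Gödel ¬ of 1 = 0 (operand ≠ 0)
  (b /\ a) = min(0, 0) = 0
  ~b: Gödel ¬ of 0 = 1 (operand is 0)
  (~b \/ a) = max(1, 0) = 1
  ((b /\ a) -> (~b \/ a)): 0 ≤ 1, so result = 1
  (~(a -> a) \/ ((b /\ a) -> (~b \/ a))) = max(0, 1) = 1
  ((a /\ ~b) \/ (~(a -> a) \/ ((b /\ a) -> (~b \/ a)))) = max(0, 1) = 1
All 25 assignments give value 1 — the formula is a G_5-tautology.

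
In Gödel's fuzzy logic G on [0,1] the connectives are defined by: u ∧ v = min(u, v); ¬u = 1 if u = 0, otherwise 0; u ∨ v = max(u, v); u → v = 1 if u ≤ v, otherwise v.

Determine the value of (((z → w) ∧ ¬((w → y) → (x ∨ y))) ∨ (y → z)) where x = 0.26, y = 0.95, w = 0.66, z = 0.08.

0.08

(z → w): 0.08 ≤ 0.66, so result = 1
(w → y): 0.66 ≤ 0.95, so result = 1
(x ∨ y) = max(0.26, 0.95) = 0.95
((w → y) → (x ∨ y)): 1 > 0.95, so result = 0.95
¬((w → y) → (x ∨ y)): Gödel ¬ of 0.95 = 0 (operand ≠ 0)
((z → w) ∧ ¬((w → y) → (x ∨ y))) = min(1, 0) = 0
(y → z): 0.95 > 0.08, so result = 0.08
(((z → w) ∧ ¬((w → y) → (x ∨ y))) ∨ (y → z)) = max(0, 0.08) = 0.08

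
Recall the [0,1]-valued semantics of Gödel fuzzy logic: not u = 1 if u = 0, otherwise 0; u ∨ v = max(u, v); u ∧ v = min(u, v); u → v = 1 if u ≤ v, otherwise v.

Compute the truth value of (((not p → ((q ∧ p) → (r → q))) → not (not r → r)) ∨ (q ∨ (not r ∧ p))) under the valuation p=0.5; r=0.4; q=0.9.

0.90

not p: Gödel ¬ of 0.5 = 0 (operand ≠ 0)
(q ∧ p) = min(0.9, 0.5) = 0.5
(r → q): 0.4 ≤ 0.9, so result = 1
((q ∧ p) → (r → q)): 0.5 ≤ 1, so result = 1
(not p → ((q ∧ p) → (r → q))): 0 ≤ 1, so result = 1
not r: Gödel ¬ of 0.4 = 0 (operand ≠ 0)
(not r → r): 0 ≤ 0.4, so result = 1
not (not r → r): Gödel ¬ of 1 = 0 (operand ≠ 0)
((not p → ((q ∧ p) → (r → q))) → not (not r → r)): 1 > 0, so result = 0
not r: Gödel ¬ of 0.4 = 0 (operand ≠ 0)
(not r ∧ p) = min(0, 0.5) = 0
(q ∨ (not r ∧ p)) = max(0.9, 0) = 0.9
(((not p → ((q ∧ p) → (r → q))) → not (not r → r)) ∨ (q ∨ (not r ∧ p))) = max(0, 0.9) = 0.9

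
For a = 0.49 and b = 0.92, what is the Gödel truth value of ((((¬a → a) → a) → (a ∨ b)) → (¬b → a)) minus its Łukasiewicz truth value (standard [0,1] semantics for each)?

Gödel evaluation:
  ¬a: Gödel ¬ of 0.49 = 0 (operand ≠ 0)
  (¬a → a): 0 ≤ 0.49, so result = 1
  ((¬a → a) → a): 1 > 0.49, so result = 0.49
  (a ∨ b) = max(0.49, 0.92) = 0.92
  (((¬a → a) → a) → (a ∨ b)): 0.49 ≤ 0.92, so result = 1
  ¬b: Gödel ¬ of 0.92 = 0 (operand ≠ 0)
  (¬b → a): 0 ≤ 0.49, so result = 1
  ((((¬a → a) → a) → (a ∨ b)) → (¬b → a)): 1 ≤ 1, so result = 1
  Gödel value = 1
Łukasiewicz evaluation:
  ¬a: Łukasiewicz ¬ gives 1 − 0.49 = 0.51
  (¬a → a): min(1, 1 − 0.51 + 0.49) = 0.98
  ((¬a → a) → a): min(1, 1 − 0.98 + 0.49) = 0.51
  (a ∨ b) = max(0.49, 0.92) = 0.92
  (((¬a → a) → a) → (a ∨ b)): min(1, 1 − 0.51 + 0.92) = 1
  ¬b: Łukasiewicz ¬ gives 1 − 0.92 = 0.08
  (¬b → a): min(1, 1 − 0.08 + 0.49) = 1
  ((((¬a → a) → a) → (a ∨ b)) → (¬b → a)): min(1, 1 − 1 + 1) = 1
  Łukasiewicz value = 1
Difference: 1 − 1 = 0.00

0.00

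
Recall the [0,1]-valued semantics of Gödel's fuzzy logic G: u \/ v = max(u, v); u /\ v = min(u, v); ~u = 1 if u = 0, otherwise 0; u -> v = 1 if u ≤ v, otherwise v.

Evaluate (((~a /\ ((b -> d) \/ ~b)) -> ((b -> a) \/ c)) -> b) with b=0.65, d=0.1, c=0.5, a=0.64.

0.65

~a: Gödel ¬ of 0.64 = 0 (operand ≠ 0)
(b -> d): 0.65 > 0.1, so result = 0.1
~b: Gödel ¬ of 0.65 = 0 (operand ≠ 0)
((b -> d) \/ ~b) = max(0.1, 0) = 0.1
(~a /\ ((b -> d) \/ ~b)) = min(0, 0.1) = 0
(b -> a): 0.65 > 0.64, so result = 0.64
((b -> a) \/ c) = max(0.64, 0.5) = 0.64
((~a /\ ((b -> d) \/ ~b)) -> ((b -> a) \/ c)): 0 ≤ 0.64, so result = 1
(((~a /\ ((b -> d) \/ ~b)) -> ((b -> a) \/ c)) -> b): 1 > 0.65, so result = 0.65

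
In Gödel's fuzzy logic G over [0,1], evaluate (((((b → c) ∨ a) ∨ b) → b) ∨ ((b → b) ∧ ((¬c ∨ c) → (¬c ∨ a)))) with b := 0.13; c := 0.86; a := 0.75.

0.75

(b → c): 0.13 ≤ 0.86, so result = 1
((b → c) ∨ a) = max(1, 0.75) = 1
(((b → c) ∨ a) ∨ b) = max(1, 0.13) = 1
((((b → c) ∨ a) ∨ b) → b): 1 > 0.13, so result = 0.13
(b → b): 0.13 ≤ 0.13, so result = 1
¬c: Gödel ¬ of 0.86 = 0 (operand ≠ 0)
(¬c ∨ c) = max(0, 0.86) = 0.86
¬c: Gödel ¬ of 0.86 = 0 (operand ≠ 0)
(¬c ∨ a) = max(0, 0.75) = 0.75
((¬c ∨ c) → (¬c ∨ a)): 0.86 > 0.75, so result = 0.75
((b → b) ∧ ((¬c ∨ c) → (¬c ∨ a))) = min(1, 0.75) = 0.75
(((((b → c) ∨ a) ∨ b) → b) ∨ ((b → b) ∧ ((¬c ∨ c) → (¬c ∨ a)))) = max(0.13, 0.75) = 0.75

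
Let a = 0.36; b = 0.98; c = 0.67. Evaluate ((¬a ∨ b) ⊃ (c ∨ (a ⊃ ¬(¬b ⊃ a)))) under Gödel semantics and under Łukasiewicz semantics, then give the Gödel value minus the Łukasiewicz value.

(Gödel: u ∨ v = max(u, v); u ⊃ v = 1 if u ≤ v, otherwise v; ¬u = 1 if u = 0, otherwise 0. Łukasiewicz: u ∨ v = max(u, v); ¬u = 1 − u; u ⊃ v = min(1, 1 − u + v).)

-0.02

Gödel evaluation:
  ¬a: Gödel ¬ of 0.36 = 0 (operand ≠ 0)
  (¬a ∨ b) = max(0, 0.98) = 0.98
  ¬b: Gödel ¬ of 0.98 = 0 (operand ≠ 0)
  (¬b ⊃ a): 0 ≤ 0.36, so result = 1
  ¬(¬b ⊃ a): Gödel ¬ of 1 = 0 (operand ≠ 0)
  (a ⊃ ¬(¬b ⊃ a)): 0.36 > 0, so result = 0
  (c ∨ (a ⊃ ¬(¬b ⊃ a))) = max(0.67, 0) = 0.67
  ((¬a ∨ b) ⊃ (c ∨ (a ⊃ ¬(¬b ⊃ a)))): 0.98 > 0.67, so result = 0.67
  Gödel value = 0.67
Łukasiewicz evaluation:
  ¬a: Łukasiewicz ¬ gives 1 − 0.36 = 0.64
  (¬a ∨ b) = max(0.64, 0.98) = 0.98
  ¬b: Łukasiewicz ¬ gives 1 − 0.98 = 0.02
  (¬b ⊃ a): min(1, 1 − 0.02 + 0.36) = 1
  ¬(¬b ⊃ a): Łukasiewicz ¬ gives 1 − 1 = 0
  (a ⊃ ¬(¬b ⊃ a)): min(1, 1 − 0.36 + 0) = 0.64
  (c ∨ (a ⊃ ¬(¬b ⊃ a))) = max(0.67, 0.64) = 0.67
  ((¬a ∨ b) ⊃ (c ∨ (a ⊃ ¬(¬b ⊃ a)))): min(1, 1 − 0.98 + 0.67) = 0.69
  Łukasiewicz value = 0.69
Difference: 0.67 − 0.69 = -0.02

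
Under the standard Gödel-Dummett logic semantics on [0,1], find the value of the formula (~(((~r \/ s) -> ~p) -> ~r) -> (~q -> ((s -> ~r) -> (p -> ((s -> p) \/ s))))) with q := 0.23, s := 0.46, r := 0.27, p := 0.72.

1.00

~r: Gödel ¬ of 0.27 = 0 (operand ≠ 0)
(~r \/ s) = max(0, 0.46) = 0.46
~p: Gödel ¬ of 0.72 = 0 (operand ≠ 0)
((~r \/ s) -> ~p): 0.46 > 0, so result = 0
~r: Gödel ¬ of 0.27 = 0 (operand ≠ 0)
(((~r \/ s) -> ~p) -> ~r): 0 ≤ 0, so result = 1
~(((~r \/ s) -> ~p) -> ~r): Gödel ¬ of 1 = 0 (operand ≠ 0)
~q: Gödel ¬ of 0.23 = 0 (operand ≠ 0)
~r: Gödel ¬ of 0.27 = 0 (operand ≠ 0)
(s -> ~r): 0.46 > 0, so result = 0
(s -> p): 0.46 ≤ 0.72, so result = 1
((s -> p) \/ s) = max(1, 0.46) = 1
(p -> ((s -> p) \/ s)): 0.72 ≤ 1, so result = 1
((s -> ~r) -> (p -> ((s -> p) \/ s))): 0 ≤ 1, so result = 1
(~q -> ((s -> ~r) -> (p -> ((s -> p) \/ s)))): 0 ≤ 1, so result = 1
(~(((~r \/ s) -> ~p) -> ~r) -> (~q -> ((s -> ~r) -> (p -> ((s -> p) \/ s))))): 0 ≤ 1, so result = 1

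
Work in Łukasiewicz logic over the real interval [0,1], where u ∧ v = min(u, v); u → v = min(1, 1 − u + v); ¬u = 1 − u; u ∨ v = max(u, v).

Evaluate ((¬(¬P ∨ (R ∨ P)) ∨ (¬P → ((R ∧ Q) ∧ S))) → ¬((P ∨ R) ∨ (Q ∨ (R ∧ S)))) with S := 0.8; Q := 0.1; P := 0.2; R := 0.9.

0.80

¬P: Łukasiewicz ¬ gives 1 − 0.2 = 0.8
(R ∨ P) = max(0.9, 0.2) = 0.9
(¬P ∨ (R ∨ P)) = max(0.8, 0.9) = 0.9
¬(¬P ∨ (R ∨ P)): Łukasiewicz ¬ gives 1 − 0.9 = 0.1
¬P: Łukasiewicz ¬ gives 1 − 0.2 = 0.8
(R ∧ Q) = min(0.9, 0.1) = 0.1
((R ∧ Q) ∧ S) = min(0.1, 0.8) = 0.1
(¬P → ((R ∧ Q) ∧ S)): min(1, 1 − 0.8 + 0.1) = 0.3
(¬(¬P ∨ (R ∨ P)) ∨ (¬P → ((R ∧ Q) ∧ S))) = max(0.1, 0.3) = 0.3
(P ∨ R) = max(0.2, 0.9) = 0.9
(R ∧ S) = min(0.9, 0.8) = 0.8
(Q ∨ (R ∧ S)) = max(0.1, 0.8) = 0.8
((P ∨ R) ∨ (Q ∨ (R ∧ S))) = max(0.9, 0.8) = 0.9
¬((P ∨ R) ∨ (Q ∨ (R ∧ S))): Łukasiewicz ¬ gives 1 − 0.9 = 0.1
((¬(¬P ∨ (R ∨ P)) ∨ (¬P → ((R ∧ Q) ∧ S))) → ¬((P ∨ R) ∨ (Q ∨ (R ∧ S)))): min(1, 1 − 0.3 + 0.1) = 0.8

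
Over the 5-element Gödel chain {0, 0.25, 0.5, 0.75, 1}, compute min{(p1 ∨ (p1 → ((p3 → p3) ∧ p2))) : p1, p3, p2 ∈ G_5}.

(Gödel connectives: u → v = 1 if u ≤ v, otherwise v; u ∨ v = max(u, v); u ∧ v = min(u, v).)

The minimum is attained at p1 = 0.25, p3 = 0, p2 = 0:
  (p3 → p3): 0 ≤ 0, so result = 1
  ((p3 → p3) ∧ p2) = min(1, 0) = 0
  (p1 → ((p3 → p3) ∧ p2)): 0.25 > 0, so result = 0
  (p1 ∨ (p1 → ((p3 → p3) ∧ p2))) = max(0.25, 0) = 0.25
Checking all 125 assignments confirms none give a value below 0.25.

0.25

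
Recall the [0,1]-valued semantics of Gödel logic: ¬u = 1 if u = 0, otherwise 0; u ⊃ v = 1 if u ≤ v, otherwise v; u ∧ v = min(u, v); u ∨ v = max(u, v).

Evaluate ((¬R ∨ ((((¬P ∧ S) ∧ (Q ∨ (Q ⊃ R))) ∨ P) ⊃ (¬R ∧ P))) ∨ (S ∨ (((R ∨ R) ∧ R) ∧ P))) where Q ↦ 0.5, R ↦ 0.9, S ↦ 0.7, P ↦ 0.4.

¬R: Gödel ¬ of 0.9 = 0 (operand ≠ 0)
¬P: Gödel ¬ of 0.4 = 0 (operand ≠ 0)
(¬P ∧ S) = min(0, 0.7) = 0
(Q ⊃ R): 0.5 ≤ 0.9, so result = 1
(Q ∨ (Q ⊃ R)) = max(0.5, 1) = 1
((¬P ∧ S) ∧ (Q ∨ (Q ⊃ R))) = min(0, 1) = 0
(((¬P ∧ S) ∧ (Q ∨ (Q ⊃ R))) ∨ P) = max(0, 0.4) = 0.4
¬R: Gödel ¬ of 0.9 = 0 (operand ≠ 0)
(¬R ∧ P) = min(0, 0.4) = 0
((((¬P ∧ S) ∧ (Q ∨ (Q ⊃ R))) ∨ P) ⊃ (¬R ∧ P)): 0.4 > 0, so result = 0
(¬R ∨ ((((¬P ∧ S) ∧ (Q ∨ (Q ⊃ R))) ∨ P) ⊃ (¬R ∧ P))) = max(0, 0) = 0
(R ∨ R) = max(0.9, 0.9) = 0.9
((R ∨ R) ∧ R) = min(0.9, 0.9) = 0.9
(((R ∨ R) ∧ R) ∧ P) = min(0.9, 0.4) = 0.4
(S ∨ (((R ∨ R) ∧ R) ∧ P)) = max(0.7, 0.4) = 0.7
((¬R ∨ ((((¬P ∧ S) ∧ (Q ∨ (Q ⊃ R))) ∨ P) ⊃ (¬R ∧ P))) ∨ (S ∨ (((R ∨ R) ∧ R) ∧ P))) = max(0, 0.7) = 0.7

0.70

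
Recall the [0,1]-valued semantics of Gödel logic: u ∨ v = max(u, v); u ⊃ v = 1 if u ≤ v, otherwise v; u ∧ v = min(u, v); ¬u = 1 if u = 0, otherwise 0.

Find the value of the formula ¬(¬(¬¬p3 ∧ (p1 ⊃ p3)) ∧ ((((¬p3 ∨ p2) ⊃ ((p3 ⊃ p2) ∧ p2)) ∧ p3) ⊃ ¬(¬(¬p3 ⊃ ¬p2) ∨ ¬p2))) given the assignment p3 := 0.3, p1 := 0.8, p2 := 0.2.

¬p3: Gödel ¬ of 0.3 = 0 (operand ≠ 0)
¬¬p3: Gödel ¬ of 0 = 1 (operand is 0)
(p1 ⊃ p3): 0.8 > 0.3, so result = 0.3
(¬¬p3 ∧ (p1 ⊃ p3)) = min(1, 0.3) = 0.3
¬(¬¬p3 ∧ (p1 ⊃ p3)): Gödel ¬ of 0.3 = 0 (operand ≠ 0)
¬p3: Gödel ¬ of 0.3 = 0 (operand ≠ 0)
(¬p3 ∨ p2) = max(0, 0.2) = 0.2
(p3 ⊃ p2): 0.3 > 0.2, so result = 0.2
((p3 ⊃ p2) ∧ p2) = min(0.2, 0.2) = 0.2
((¬p3 ∨ p2) ⊃ ((p3 ⊃ p2) ∧ p2)): 0.2 ≤ 0.2, so result = 1
(((¬p3 ∨ p2) ⊃ ((p3 ⊃ p2) ∧ p2)) ∧ p3) = min(1, 0.3) = 0.3
¬p3: Gödel ¬ of 0.3 = 0 (operand ≠ 0)
¬p2: Gödel ¬ of 0.2 = 0 (operand ≠ 0)
(¬p3 ⊃ ¬p2): 0 ≤ 0, so result = 1
¬(¬p3 ⊃ ¬p2): Gödel ¬ of 1 = 0 (operand ≠ 0)
¬p2: Gödel ¬ of 0.2 = 0 (operand ≠ 0)
(¬(¬p3 ⊃ ¬p2) ∨ ¬p2) = max(0, 0) = 0
¬(¬(¬p3 ⊃ ¬p2) ∨ ¬p2): Gödel ¬ of 0 = 1 (operand is 0)
((((¬p3 ∨ p2) ⊃ ((p3 ⊃ p2) ∧ p2)) ∧ p3) ⊃ ¬(¬(¬p3 ⊃ ¬p2) ∨ ¬p2)): 0.3 ≤ 1, so result = 1
(¬(¬¬p3 ∧ (p1 ⊃ p3)) ∧ ((((¬p3 ∨ p2) ⊃ ((p3 ⊃ p2) ∧ p2)) ∧ p3) ⊃ ¬(¬(¬p3 ⊃ ¬p2) ∨ ¬p2))) = min(0, 1) = 0
¬(¬(¬¬p3 ∧ (p1 ⊃ p3)) ∧ ((((¬p3 ∨ p2) ⊃ ((p3 ⊃ p2) ∧ p2)) ∧ p3) ⊃ ¬(¬(¬p3 ⊃ ¬p2) ∨ ¬p2))): Gödel ¬ of 0 = 1 (operand is 0)

1.00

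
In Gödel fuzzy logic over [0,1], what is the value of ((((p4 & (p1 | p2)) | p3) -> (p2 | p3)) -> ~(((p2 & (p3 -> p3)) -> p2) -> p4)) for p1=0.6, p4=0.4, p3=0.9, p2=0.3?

(p1 | p2) = max(0.6, 0.3) = 0.6
(p4 & (p1 | p2)) = min(0.4, 0.6) = 0.4
((p4 & (p1 | p2)) | p3) = max(0.4, 0.9) = 0.9
(p2 | p3) = max(0.3, 0.9) = 0.9
(((p4 & (p1 | p2)) | p3) -> (p2 | p3)): 0.9 ≤ 0.9, so result = 1
(p3 -> p3): 0.9 ≤ 0.9, so result = 1
(p2 & (p3 -> p3)) = min(0.3, 1) = 0.3
((p2 & (p3 -> p3)) -> p2): 0.3 ≤ 0.3, so result = 1
(((p2 & (p3 -> p3)) -> p2) -> p4): 1 > 0.4, so result = 0.4
~(((p2 & (p3 -> p3)) -> p2) -> p4): Gödel ¬ of 0.4 = 0 (operand ≠ 0)
((((p4 & (p1 | p2)) | p3) -> (p2 | p3)) -> ~(((p2 & (p3 -> p3)) -> p2) -> p4)): 1 > 0, so result = 0

0.00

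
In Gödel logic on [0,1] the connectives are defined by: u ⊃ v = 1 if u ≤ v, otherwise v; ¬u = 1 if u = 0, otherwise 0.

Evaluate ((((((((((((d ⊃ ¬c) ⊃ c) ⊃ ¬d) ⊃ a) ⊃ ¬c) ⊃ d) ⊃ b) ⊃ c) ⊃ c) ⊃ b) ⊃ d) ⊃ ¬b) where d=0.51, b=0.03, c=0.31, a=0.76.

0.00

¬c: Gödel ¬ of 0.31 = 0 (operand ≠ 0)
(d ⊃ ¬c): 0.51 > 0, so result = 0
((d ⊃ ¬c) ⊃ c): 0 ≤ 0.31, so result = 1
¬d: Gödel ¬ of 0.51 = 0 (operand ≠ 0)
(((d ⊃ ¬c) ⊃ c) ⊃ ¬d): 1 > 0, so result = 0
((((d ⊃ ¬c) ⊃ c) ⊃ ¬d) ⊃ a): 0 ≤ 0.76, so result = 1
¬c: Gödel ¬ of 0.31 = 0 (operand ≠ 0)
(((((d ⊃ ¬c) ⊃ c) ⊃ ¬d) ⊃ a) ⊃ ¬c): 1 > 0, so result = 0
((((((d ⊃ ¬c) ⊃ c) ⊃ ¬d) ⊃ a) ⊃ ¬c) ⊃ d): 0 ≤ 0.51, so result = 1
(((((((d ⊃ ¬c) ⊃ c) ⊃ ¬d) ⊃ a) ⊃ ¬c) ⊃ d) ⊃ b): 1 > 0.03, so result = 0.03
((((((((d ⊃ ¬c) ⊃ c) ⊃ ¬d) ⊃ a) ⊃ ¬c) ⊃ d) ⊃ b) ⊃ c): 0.03 ≤ 0.31, so result = 1
(((((((((d ⊃ ¬c) ⊃ c) ⊃ ¬d) ⊃ a) ⊃ ¬c) ⊃ d) ⊃ b) ⊃ c) ⊃ c): 1 > 0.31, so result = 0.31
((((((((((d ⊃ ¬c) ⊃ c) ⊃ ¬d) ⊃ a) ⊃ ¬c) ⊃ d) ⊃ b) ⊃ c) ⊃ c) ⊃ b): 0.31 > 0.03, so result = 0.03
(((((((((((d ⊃ ¬c) ⊃ c) ⊃ ¬d) ⊃ a) ⊃ ¬c) ⊃ d) ⊃ b) ⊃ c) ⊃ c) ⊃ b) ⊃ d): 0.03 ≤ 0.51, so result = 1
¬b: Gödel ¬ of 0.03 = 0 (operand ≠ 0)
((((((((((((d ⊃ ¬c) ⊃ c) ⊃ ¬d) ⊃ a) ⊃ ¬c) ⊃ d) ⊃ b) ⊃ c) ⊃ c) ⊃ b) ⊃ d) ⊃ ¬b): 1 > 0, so result = 0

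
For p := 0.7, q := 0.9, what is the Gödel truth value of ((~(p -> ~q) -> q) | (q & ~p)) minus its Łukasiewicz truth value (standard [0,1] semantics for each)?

Gödel evaluation:
  ~q: Gödel ¬ of 0.9 = 0 (operand ≠ 0)
  (p -> ~q): 0.7 > 0, so result = 0
  ~(p -> ~q): Gödel ¬ of 0 = 1 (operand is 0)
  (~(p -> ~q) -> q): 1 > 0.9, so result = 0.9
  ~p: Gödel ¬ of 0.7 = 0 (operand ≠ 0)
  (q & ~p) = min(0.9, 0) = 0
  ((~(p -> ~q) -> q) | (q & ~p)) = max(0.9, 0) = 0.9
  Gödel value = 0.9
Łukasiewicz evaluation:
  ~q: Łukasiewicz ¬ gives 1 − 0.9 = 0.1
  (p -> ~q): min(1, 1 − 0.7 + 0.1) = 0.4
  ~(p -> ~q): Łukasiewicz ¬ gives 1 − 0.4 = 0.6
  (~(p -> ~q) -> q): min(1, 1 − 0.6 + 0.9) = 1
  ~p: Łukasiewicz ¬ gives 1 − 0.7 = 0.3
  (q & ~p) = min(0.9, 0.3) = 0.3
  ((~(p -> ~q) -> q) | (q & ~p)) = max(1, 0.3) = 1
  Łukasiewicz value = 1
Difference: 0.9 − 1 = -0.10

-0.10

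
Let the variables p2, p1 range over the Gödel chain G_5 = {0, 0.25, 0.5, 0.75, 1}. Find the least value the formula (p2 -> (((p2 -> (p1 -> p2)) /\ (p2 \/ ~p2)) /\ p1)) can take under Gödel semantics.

The minimum is attained at p2 = 0.25, p1 = 0:
  (p1 -> p2): 0 ≤ 0.25, so result = 1
  (p2 -> (p1 -> p2)): 0.25 ≤ 1, so result = 1
  ~p2: Gödel ¬ of 0.25 = 0 (operand ≠ 0)
  (p2 \/ ~p2) = max(0.25, 0) = 0.25
  ((p2 -> (p1 -> p2)) /\ (p2 \/ ~p2)) = min(1, 0.25) = 0.25
  (((p2 -> (p1 -> p2)) /\ (p2 \/ ~p2)) /\ p1) = min(0.25, 0) = 0
  (p2 -> (((p2 -> (p1 -> p2)) /\ (p2 \/ ~p2)) /\ p1)): 0.25 > 0, so result = 0
Checking all 25 assignments confirms none give a value below 0.00.

0.00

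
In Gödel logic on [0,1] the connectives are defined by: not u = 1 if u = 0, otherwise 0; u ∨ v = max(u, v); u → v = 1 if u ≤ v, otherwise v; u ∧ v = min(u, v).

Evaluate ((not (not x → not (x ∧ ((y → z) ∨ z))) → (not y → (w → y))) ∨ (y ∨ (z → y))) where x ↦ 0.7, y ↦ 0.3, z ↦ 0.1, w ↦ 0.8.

1.00

not x: Gödel ¬ of 0.7 = 0 (operand ≠ 0)
(y → z): 0.3 > 0.1, so result = 0.1
((y → z) ∨ z) = max(0.1, 0.1) = 0.1
(x ∧ ((y → z) ∨ z)) = min(0.7, 0.1) = 0.1
not (x ∧ ((y → z) ∨ z)): Gödel ¬ of 0.1 = 0 (operand ≠ 0)
(not x → not (x ∧ ((y → z) ∨ z))): 0 ≤ 0, so result = 1
not (not x → not (x ∧ ((y → z) ∨ z))): Gödel ¬ of 1 = 0 (operand ≠ 0)
not y: Gödel ¬ of 0.3 = 0 (operand ≠ 0)
(w → y): 0.8 > 0.3, so result = 0.3
(not y → (w → y)): 0 ≤ 0.3, so result = 1
(not (not x → not (x ∧ ((y → z) ∨ z))) → (not y → (w → y))): 0 ≤ 1, so result = 1
(z → y): 0.1 ≤ 0.3, so result = 1
(y ∨ (z → y)) = max(0.3, 1) = 1
((not (not x → not (x ∧ ((y → z) ∨ z))) → (not y → (w → y))) ∨ (y ∨ (z → y))) = max(1, 1) = 1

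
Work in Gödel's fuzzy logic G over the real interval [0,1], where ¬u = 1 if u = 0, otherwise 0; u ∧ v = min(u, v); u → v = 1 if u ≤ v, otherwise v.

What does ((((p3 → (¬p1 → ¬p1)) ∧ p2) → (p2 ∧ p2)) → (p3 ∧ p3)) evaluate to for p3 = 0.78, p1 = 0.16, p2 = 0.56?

¬p1: Gödel ¬ of 0.16 = 0 (operand ≠ 0)
¬p1: Gödel ¬ of 0.16 = 0 (operand ≠ 0)
(¬p1 → ¬p1): 0 ≤ 0, so result = 1
(p3 → (¬p1 → ¬p1)): 0.78 ≤ 1, so result = 1
((p3 → (¬p1 → ¬p1)) ∧ p2) = min(1, 0.56) = 0.56
(p2 ∧ p2) = min(0.56, 0.56) = 0.56
(((p3 → (¬p1 → ¬p1)) ∧ p2) → (p2 ∧ p2)): 0.56 ≤ 0.56, so result = 1
(p3 ∧ p3) = min(0.78, 0.78) = 0.78
((((p3 → (¬p1 → ¬p1)) ∧ p2) → (p2 ∧ p2)) → (p3 ∧ p3)): 1 > 0.78, so result = 0.78

0.78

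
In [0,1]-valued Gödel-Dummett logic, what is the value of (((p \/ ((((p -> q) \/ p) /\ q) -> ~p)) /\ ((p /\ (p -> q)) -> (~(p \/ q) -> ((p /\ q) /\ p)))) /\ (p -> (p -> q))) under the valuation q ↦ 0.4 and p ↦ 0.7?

0.40

(p -> q): 0.7 > 0.4, so result = 0.4
((p -> q) \/ p) = max(0.4, 0.7) = 0.7
(((p -> q) \/ p) /\ q) = min(0.7, 0.4) = 0.4
~p: Gödel ¬ of 0.7 = 0 (operand ≠ 0)
((((p -> q) \/ p) /\ q) -> ~p): 0.4 > 0, so result = 0
(p \/ ((((p -> q) \/ p) /\ q) -> ~p)) = max(0.7, 0) = 0.7
(p -> q): 0.7 > 0.4, so result = 0.4
(p /\ (p -> q)) = min(0.7, 0.4) = 0.4
(p \/ q) = max(0.7, 0.4) = 0.7
~(p \/ q): Gödel ¬ of 0.7 = 0 (operand ≠ 0)
(p /\ q) = min(0.7, 0.4) = 0.4
((p /\ q) /\ p) = min(0.4, 0.7) = 0.4
(~(p \/ q) -> ((p /\ q) /\ p)): 0 ≤ 0.4, so result = 1
((p /\ (p -> q)) -> (~(p \/ q) -> ((p /\ q) /\ p))): 0.4 ≤ 1, so result = 1
((p \/ ((((p -> q) \/ p) /\ q) -> ~p)) /\ ((p /\ (p -> q)) -> (~(p \/ q) -> ((p /\ q) /\ p)))) = min(0.7, 1) = 0.7
(p -> q): 0.7 > 0.4, so result = 0.4
(p -> (p -> q)): 0.7 > 0.4, so result = 0.4
(((p \/ ((((p -> q) \/ p) /\ q) -> ~p)) /\ ((p /\ (p -> q)) -> (~(p \/ q) -> ((p /\ q) /\ p)))) /\ (p -> (p -> q))) = min(0.7, 0.4) = 0.4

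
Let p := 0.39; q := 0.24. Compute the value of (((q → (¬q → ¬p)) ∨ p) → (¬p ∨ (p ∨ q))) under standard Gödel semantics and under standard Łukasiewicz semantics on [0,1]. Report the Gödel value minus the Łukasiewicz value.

-0.22

Gödel evaluation:
  ¬q: Gödel ¬ of 0.24 = 0 (operand ≠ 0)
  ¬p: Gödel ¬ of 0.39 = 0 (operand ≠ 0)
  (¬q → ¬p): 0 ≤ 0, so result = 1
  (q → (¬q → ¬p)): 0.24 ≤ 1, so result = 1
  ((q → (¬q → ¬p)) ∨ p) = max(1, 0.39) = 1
  ¬p: Gödel ¬ of 0.39 = 0 (operand ≠ 0)
  (p ∨ q) = max(0.39, 0.24) = 0.39
  (¬p ∨ (p ∨ q)) = max(0, 0.39) = 0.39
  (((q → (¬q → ¬p)) ∨ p) → (¬p ∨ (p ∨ q))): 1 > 0.39, so result = 0.39
  Gödel value = 0.39
Łukasiewicz evaluation:
  ¬q: Łukasiewicz ¬ gives 1 − 0.24 = 0.76
  ¬p: Łukasiewicz ¬ gives 1 − 0.39 = 0.61
  (¬q → ¬p): min(1, 1 − 0.76 + 0.61) = 0.85
  (q → (¬q → ¬p)): min(1, 1 − 0.24 + 0.85) = 1
  ((q → (¬q → ¬p)) ∨ p) = max(1, 0.39) = 1
  ¬p: Łukasiewicz ¬ gives 1 − 0.39 = 0.61
  (p ∨ q) = max(0.39, 0.24) = 0.39
  (¬p ∨ (p ∨ q)) = max(0.61, 0.39) = 0.61
  (((q → (¬q → ¬p)) ∨ p) → (¬p ∨ (p ∨ q))): min(1, 1 − 1 + 0.61) = 0.61
  Łukasiewicz value = 0.61
Difference: 0.39 − 0.61 = -0.22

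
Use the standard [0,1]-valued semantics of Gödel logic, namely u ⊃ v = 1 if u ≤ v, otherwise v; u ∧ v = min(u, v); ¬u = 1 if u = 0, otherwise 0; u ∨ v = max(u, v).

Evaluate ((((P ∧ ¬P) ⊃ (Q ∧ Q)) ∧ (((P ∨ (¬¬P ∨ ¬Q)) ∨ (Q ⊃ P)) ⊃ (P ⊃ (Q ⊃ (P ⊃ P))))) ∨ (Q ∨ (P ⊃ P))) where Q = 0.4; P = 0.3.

1.00

¬P: Gödel ¬ of 0.3 = 0 (operand ≠ 0)
(P ∧ ¬P) = min(0.3, 0) = 0
(Q ∧ Q) = min(0.4, 0.4) = 0.4
((P ∧ ¬P) ⊃ (Q ∧ Q)): 0 ≤ 0.4, so result = 1
¬P: Gödel ¬ of 0.3 = 0 (operand ≠ 0)
¬¬P: Gödel ¬ of 0 = 1 (operand is 0)
¬Q: Gödel ¬ of 0.4 = 0 (operand ≠ 0)
(¬¬P ∨ ¬Q) = max(1, 0) = 1
(P ∨ (¬¬P ∨ ¬Q)) = max(0.3, 1) = 1
(Q ⊃ P): 0.4 > 0.3, so result = 0.3
((P ∨ (¬¬P ∨ ¬Q)) ∨ (Q ⊃ P)) = max(1, 0.3) = 1
(P ⊃ P): 0.3 ≤ 0.3, so result = 1
(Q ⊃ (P ⊃ P)): 0.4 ≤ 1, so result = 1
(P ⊃ (Q ⊃ (P ⊃ P))): 0.3 ≤ 1, so result = 1
(((P ∨ (¬¬P ∨ ¬Q)) ∨ (Q ⊃ P)) ⊃ (P ⊃ (Q ⊃ (P ⊃ P)))): 1 ≤ 1, so result = 1
(((P ∧ ¬P) ⊃ (Q ∧ Q)) ∧ (((P ∨ (¬¬P ∨ ¬Q)) ∨ (Q ⊃ P)) ⊃ (P ⊃ (Q ⊃ (P ⊃ P))))) = min(1, 1) = 1
(P ⊃ P): 0.3 ≤ 0.3, so result = 1
(Q ∨ (P ⊃ P)) = max(0.4, 1) = 1
((((P ∧ ¬P) ⊃ (Q ∧ Q)) ∧ (((P ∨ (¬¬P ∨ ¬Q)) ∨ (Q ⊃ P)) ⊃ (P ⊃ (Q ⊃ (P ⊃ P))))) ∨ (Q ∨ (P ⊃ P))) = max(1, 1) = 1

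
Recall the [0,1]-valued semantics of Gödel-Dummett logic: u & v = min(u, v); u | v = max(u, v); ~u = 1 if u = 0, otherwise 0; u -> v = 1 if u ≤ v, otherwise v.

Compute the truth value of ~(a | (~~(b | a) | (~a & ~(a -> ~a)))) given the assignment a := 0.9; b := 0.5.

0.00

(b | a) = max(0.5, 0.9) = 0.9
~(b | a): Gödel ¬ of 0.9 = 0 (operand ≠ 0)
~~(b | a): Gödel ¬ of 0 = 1 (operand is 0)
~a: Gödel ¬ of 0.9 = 0 (operand ≠ 0)
~a: Gödel ¬ of 0.9 = 0 (operand ≠ 0)
(a -> ~a): 0.9 > 0, so result = 0
~(a -> ~a): Gödel ¬ of 0 = 1 (operand is 0)
(~a & ~(a -> ~a)) = min(0, 1) = 0
(~~(b | a) | (~a & ~(a -> ~a))) = max(1, 0) = 1
(a | (~~(b | a) | (~a & ~(a -> ~a)))) = max(0.9, 1) = 1
~(a | (~~(b | a) | (~a & ~(a -> ~a)))): Gödel ¬ of 1 = 0 (operand ≠ 0)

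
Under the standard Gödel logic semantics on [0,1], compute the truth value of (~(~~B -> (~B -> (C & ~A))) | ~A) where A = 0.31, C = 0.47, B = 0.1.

~B: Gödel ¬ of 0.1 = 0 (operand ≠ 0)
~~B: Gödel ¬ of 0 = 1 (operand is 0)
~B: Gödel ¬ of 0.1 = 0 (operand ≠ 0)
~A: Gödel ¬ of 0.31 = 0 (operand ≠ 0)
(C & ~A) = min(0.47, 0) = 0
(~B -> (C & ~A)): 0 ≤ 0, so result = 1
(~~B -> (~B -> (C & ~A))): 1 ≤ 1, so result = 1
~(~~B -> (~B -> (C & ~A))): Gödel ¬ of 1 = 0 (operand ≠ 0)
~A: Gödel ¬ of 0.31 = 0 (operand ≠ 0)
(~(~~B -> (~B -> (C & ~A))) | ~A) = max(0, 0) = 0

0.00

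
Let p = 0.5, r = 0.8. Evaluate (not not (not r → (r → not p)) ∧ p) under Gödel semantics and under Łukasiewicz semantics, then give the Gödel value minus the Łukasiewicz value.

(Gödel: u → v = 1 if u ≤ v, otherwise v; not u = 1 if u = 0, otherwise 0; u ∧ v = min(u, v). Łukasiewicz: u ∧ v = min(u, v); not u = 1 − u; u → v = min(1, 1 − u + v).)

0.00

Gödel evaluation:
  not r: Gödel ¬ of 0.8 = 0 (operand ≠ 0)
  not p: Gödel ¬ of 0.5 = 0 (operand ≠ 0)
  (r → not p): 0.8 > 0, so result = 0
  (not r → (r → not p)): 0 ≤ 0, so result = 1
  not (not r → (r → not p)): Gödel ¬ of 1 = 0 (operand ≠ 0)
  not not (not r → (r → not p)): Gödel ¬ of 0 = 1 (operand is 0)
  (not not (not r → (r → not p)) ∧ p) = min(1, 0.5) = 0.5
  Gödel value = 0.5
Łukasiewicz evaluation:
  not r: Łukasiewicz ¬ gives 1 − 0.8 = 0.2
  not p: Łukasiewicz ¬ gives 1 − 0.5 = 0.5
  (r → not p): min(1, 1 − 0.8 + 0.5) = 0.7
  (not r → (r → not p)): min(1, 1 − 0.2 + 0.7) = 1
  not (not r → (r → not p)): Łukasiewicz ¬ gives 1 − 1 = 0
  not not (not r → (r → not p)): Łukasiewicz ¬ gives 1 − 0 = 1
  (not not (not r → (r → not p)) ∧ p) = min(1, 0.5) = 0.5
  Łukasiewicz value = 0.5
Difference: 0.5 − 0.5 = 0.00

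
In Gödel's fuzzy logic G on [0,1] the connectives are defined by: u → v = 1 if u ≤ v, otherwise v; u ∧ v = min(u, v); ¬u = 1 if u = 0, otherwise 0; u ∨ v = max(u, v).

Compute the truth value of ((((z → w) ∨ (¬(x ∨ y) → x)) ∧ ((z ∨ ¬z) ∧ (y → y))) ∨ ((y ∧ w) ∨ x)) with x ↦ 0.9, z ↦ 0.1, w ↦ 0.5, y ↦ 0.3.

(z → w): 0.1 ≤ 0.5, so result = 1
(x ∨ y) = max(0.9, 0.3) = 0.9
¬(x ∨ y): Gödel ¬ of 0.9 = 0 (operand ≠ 0)
(¬(x ∨ y) → x): 0 ≤ 0.9, so result = 1
((z → w) ∨ (¬(x ∨ y) → x)) = max(1, 1) = 1
¬z: Gödel ¬ of 0.1 = 0 (operand ≠ 0)
(z ∨ ¬z) = max(0.1, 0) = 0.1
(y → y): 0.3 ≤ 0.3, so result = 1
((z ∨ ¬z) ∧ (y → y)) = min(0.1, 1) = 0.1
(((z → w) ∨ (¬(x ∨ y) → x)) ∧ ((z ∨ ¬z) ∧ (y → y))) = min(1, 0.1) = 0.1
(y ∧ w) = min(0.3, 0.5) = 0.3
((y ∧ w) ∨ x) = max(0.3, 0.9) = 0.9
((((z → w) ∨ (¬(x ∨ y) → x)) ∧ ((z ∨ ¬z) ∧ (y → y))) ∨ ((y ∧ w) ∨ x)) = max(0.1, 0.9) = 0.9

0.90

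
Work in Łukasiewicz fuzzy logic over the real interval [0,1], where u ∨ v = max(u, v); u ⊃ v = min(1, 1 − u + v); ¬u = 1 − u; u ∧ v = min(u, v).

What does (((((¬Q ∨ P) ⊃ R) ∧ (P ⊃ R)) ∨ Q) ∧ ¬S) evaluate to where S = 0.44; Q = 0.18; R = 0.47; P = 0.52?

¬Q: Łukasiewicz ¬ gives 1 − 0.18 = 0.82
(¬Q ∨ P) = max(0.82, 0.52) = 0.82
((¬Q ∨ P) ⊃ R): min(1, 1 − 0.82 + 0.47) = 0.65
(P ⊃ R): min(1, 1 − 0.52 + 0.47) = 0.95
(((¬Q ∨ P) ⊃ R) ∧ (P ⊃ R)) = min(0.65, 0.95) = 0.65
((((¬Q ∨ P) ⊃ R) ∧ (P ⊃ R)) ∨ Q) = max(0.65, 0.18) = 0.65
¬S: Łukasiewicz ¬ gives 1 − 0.44 = 0.56
(((((¬Q ∨ P) ⊃ R) ∧ (P ⊃ R)) ∨ Q) ∧ ¬S) = min(0.65, 0.56) = 0.56

0.56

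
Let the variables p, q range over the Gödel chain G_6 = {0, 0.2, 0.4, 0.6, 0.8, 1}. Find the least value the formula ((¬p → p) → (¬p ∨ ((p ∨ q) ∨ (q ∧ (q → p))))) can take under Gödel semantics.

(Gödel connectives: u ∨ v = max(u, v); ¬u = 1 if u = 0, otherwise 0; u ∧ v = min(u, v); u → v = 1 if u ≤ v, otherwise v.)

The minimum is attained at p = 0.2, q = 0:
  ¬p: Gödel ¬ of 0.2 = 0 (operand ≠ 0)
  (¬p → p): 0 ≤ 0.2, so result = 1
  ¬p: Gödel ¬ of 0.2 = 0 (operand ≠ 0)
  (p ∨ q) = max(0.2, 0) = 0.2
  (q → p): 0 ≤ 0.2, so result = 1
  (q ∧ (q → p)) = min(0, 1) = 0
  ((p ∨ q) ∨ (q ∧ (q → p))) = max(0.2, 0) = 0.2
  (¬p ∨ ((p ∨ q) ∨ (q ∧ (q → p)))) = max(0, 0.2) = 0.2
  ((¬p → p) → (¬p ∨ ((p ∨ q) ∨ (q ∧ (q → p))))): 1 > 0.2, so result = 0.2
Checking all 36 assignments confirms none give a value below 0.20.

0.20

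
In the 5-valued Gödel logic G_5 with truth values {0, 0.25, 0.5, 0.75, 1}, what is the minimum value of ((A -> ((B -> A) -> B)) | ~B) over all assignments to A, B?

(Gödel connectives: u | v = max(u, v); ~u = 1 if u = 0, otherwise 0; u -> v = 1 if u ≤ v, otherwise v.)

0.25

The minimum is attained at A = 0.5, B = 0.25:
  (B -> A): 0.25 ≤ 0.5, so result = 1
  ((B -> A) -> B): 1 > 0.25, so result = 0.25
  (A -> ((B -> A) -> B)): 0.5 > 0.25, so result = 0.25
  ~B: Gödel ¬ of 0.25 = 0 (operand ≠ 0)
  ((A -> ((B -> A) -> B)) | ~B) = max(0.25, 0) = 0.25
Checking all 25 assignments confirms none give a value below 0.25.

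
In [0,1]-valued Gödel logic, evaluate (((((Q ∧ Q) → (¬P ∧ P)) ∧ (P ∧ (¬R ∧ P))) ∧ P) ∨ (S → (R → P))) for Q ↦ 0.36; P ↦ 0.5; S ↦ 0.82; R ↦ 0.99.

0.50

(Q ∧ Q) = min(0.36, 0.36) = 0.36
¬P: Gödel ¬ of 0.5 = 0 (operand ≠ 0)
(¬P ∧ P) = min(0, 0.5) = 0
((Q ∧ Q) → (¬P ∧ P)): 0.36 > 0, so result = 0
¬R: Gödel ¬ of 0.99 = 0 (operand ≠ 0)
(¬R ∧ P) = min(0, 0.5) = 0
(P ∧ (¬R ∧ P)) = min(0.5, 0) = 0
(((Q ∧ Q) → (¬P ∧ P)) ∧ (P ∧ (¬R ∧ P))) = min(0, 0) = 0
((((Q ∧ Q) → (¬P ∧ P)) ∧ (P ∧ (¬R ∧ P))) ∧ P) = min(0, 0.5) = 0
(R → P): 0.99 > 0.5, so result = 0.5
(S → (R → P)): 0.82 > 0.5, so result = 0.5
(((((Q ∧ Q) → (¬P ∧ P)) ∧ (P ∧ (¬R ∧ P))) ∧ P) ∨ (S → (R → P))) = max(0, 0.5) = 0.5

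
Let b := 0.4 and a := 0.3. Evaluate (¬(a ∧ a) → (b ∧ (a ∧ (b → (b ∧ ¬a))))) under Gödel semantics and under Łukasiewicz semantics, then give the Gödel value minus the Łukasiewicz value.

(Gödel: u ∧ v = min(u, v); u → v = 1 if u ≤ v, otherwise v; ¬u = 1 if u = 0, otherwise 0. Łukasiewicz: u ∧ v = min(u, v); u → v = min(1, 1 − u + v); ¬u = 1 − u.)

0.40

Gödel evaluation:
  (a ∧ a) = min(0.3, 0.3) = 0.3
  ¬(a ∧ a): Gödel ¬ of 0.3 = 0 (operand ≠ 0)
  ¬a: Gödel ¬ of 0.3 = 0 (operand ≠ 0)
  (b ∧ ¬a) = min(0.4, 0) = 0
  (b → (b ∧ ¬a)): 0.4 > 0, so result = 0
  (a ∧ (b → (b ∧ ¬a))) = min(0.3, 0) = 0
  (b ∧ (a ∧ (b → (b ∧ ¬a)))) = min(0.4, 0) = 0
  (¬(a ∧ a) → (b ∧ (a ∧ (b → (b ∧ ¬a))))): 0 ≤ 0, so result = 1
  Gödel value = 1
Łukasiewicz evaluation:
  (a ∧ a) = min(0.3, 0.3) = 0.3
  ¬(a ∧ a): Łukasiewicz ¬ gives 1 − 0.3 = 0.7
  ¬a: Łukasiewicz ¬ gives 1 − 0.3 = 0.7
  (b ∧ ¬a) = min(0.4, 0.7) = 0.4
  (b → (b ∧ ¬a)): min(1, 1 − 0.4 + 0.4) = 1
  (a ∧ (b → (b ∧ ¬a))) = min(0.3, 1) = 0.3
  (b ∧ (a ∧ (b → (b ∧ ¬a)))) = min(0.4, 0.3) = 0.3
  (¬(a ∧ a) → (b ∧ (a ∧ (b → (b ∧ ¬a))))): min(1, 1 − 0.7 + 0.3) = 0.6
  Łukasiewicz value = 0.6
Difference: 1 − 0.6 = 0.40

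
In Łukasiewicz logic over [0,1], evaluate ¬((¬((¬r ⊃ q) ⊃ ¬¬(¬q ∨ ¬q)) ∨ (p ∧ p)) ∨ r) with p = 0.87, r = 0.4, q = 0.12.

0.13

¬r: Łukasiewicz ¬ gives 1 − 0.4 = 0.6
(¬r ⊃ q): min(1, 1 − 0.6 + 0.12) = 0.52
¬q: Łukasiewicz ¬ gives 1 − 0.12 = 0.88
¬q: Łukasiewicz ¬ gives 1 − 0.12 = 0.88
(¬q ∨ ¬q) = max(0.88, 0.88) = 0.88
¬(¬q ∨ ¬q): Łukasiewicz ¬ gives 1 − 0.88 = 0.12
¬¬(¬q ∨ ¬q): Łukasiewicz ¬ gives 1 − 0.12 = 0.88
((¬r ⊃ q) ⊃ ¬¬(¬q ∨ ¬q)): min(1, 1 − 0.52 + 0.88) = 1
¬((¬r ⊃ q) ⊃ ¬¬(¬q ∨ ¬q)): Łukasiewicz ¬ gives 1 − 1 = 0
(p ∧ p) = min(0.87, 0.87) = 0.87
(¬((¬r ⊃ q) ⊃ ¬¬(¬q ∨ ¬q)) ∨ (p ∧ p)) = max(0, 0.87) = 0.87
((¬((¬r ⊃ q) ⊃ ¬¬(¬q ∨ ¬q)) ∨ (p ∧ p)) ∨ r) = max(0.87, 0.4) = 0.87
¬((¬((¬r ⊃ q) ⊃ ¬¬(¬q ∨ ¬q)) ∨ (p ∧ p)) ∨ r): Łukasiewicz ¬ gives 1 − 0.87 = 0.13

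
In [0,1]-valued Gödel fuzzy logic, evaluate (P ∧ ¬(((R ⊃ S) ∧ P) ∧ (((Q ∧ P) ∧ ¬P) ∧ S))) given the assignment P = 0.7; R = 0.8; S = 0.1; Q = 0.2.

0.70

(R ⊃ S): 0.8 > 0.1, so result = 0.1
((R ⊃ S) ∧ P) = min(0.1, 0.7) = 0.1
(Q ∧ P) = min(0.2, 0.7) = 0.2
¬P: Gödel ¬ of 0.7 = 0 (operand ≠ 0)
((Q ∧ P) ∧ ¬P) = min(0.2, 0) = 0
(((Q ∧ P) ∧ ¬P) ∧ S) = min(0, 0.1) = 0
(((R ⊃ S) ∧ P) ∧ (((Q ∧ P) ∧ ¬P) ∧ S)) = min(0.1, 0) = 0
¬(((R ⊃ S) ∧ P) ∧ (((Q ∧ P) ∧ ¬P) ∧ S)): Gödel ¬ of 0 = 1 (operand is 0)
(P ∧ ¬(((R ⊃ S) ∧ P) ∧ (((Q ∧ P) ∧ ¬P) ∧ S))) = min(0.7, 1) = 0.7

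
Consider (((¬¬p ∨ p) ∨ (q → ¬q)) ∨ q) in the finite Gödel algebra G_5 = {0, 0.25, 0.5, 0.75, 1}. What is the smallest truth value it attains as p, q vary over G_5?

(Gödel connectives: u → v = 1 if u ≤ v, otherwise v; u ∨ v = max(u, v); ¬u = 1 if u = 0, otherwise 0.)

0.25

The minimum is attained at p = 0, q = 0.25:
  ¬p: Gödel ¬ of 0 = 1 (operand is 0)
  ¬¬p: Gödel ¬ of 1 = 0 (operand ≠ 0)
  (¬¬p ∨ p) = max(0, 0) = 0
  ¬q: Gödel ¬ of 0.25 = 0 (operand ≠ 0)
  (q → ¬q): 0.25 > 0, so result = 0
  ((¬¬p ∨ p) ∨ (q → ¬q)) = max(0, 0) = 0
  (((¬¬p ∨ p) ∨ (q → ¬q)) ∨ q) = max(0, 0.25) = 0.25
Checking all 25 assignments confirms none give a value below 0.25.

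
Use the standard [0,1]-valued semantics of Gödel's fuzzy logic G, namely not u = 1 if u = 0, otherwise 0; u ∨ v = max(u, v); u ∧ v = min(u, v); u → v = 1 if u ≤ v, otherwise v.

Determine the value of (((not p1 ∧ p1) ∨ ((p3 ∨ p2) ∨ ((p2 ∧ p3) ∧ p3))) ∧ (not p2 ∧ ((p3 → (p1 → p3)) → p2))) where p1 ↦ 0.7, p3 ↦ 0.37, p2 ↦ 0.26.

0.00

not p1: Gödel ¬ of 0.7 = 0 (operand ≠ 0)
(not p1 ∧ p1) = min(0, 0.7) = 0
(p3 ∨ p2) = max(0.37, 0.26) = 0.37
(p2 ∧ p3) = min(0.26, 0.37) = 0.26
((p2 ∧ p3) ∧ p3) = min(0.26, 0.37) = 0.26
((p3 ∨ p2) ∨ ((p2 ∧ p3) ∧ p3)) = max(0.37, 0.26) = 0.37
((not p1 ∧ p1) ∨ ((p3 ∨ p2) ∨ ((p2 ∧ p3) ∧ p3))) = max(0, 0.37) = 0.37
not p2: Gödel ¬ of 0.26 = 0 (operand ≠ 0)
(p1 → p3): 0.7 > 0.37, so result = 0.37
(p3 → (p1 → p3)): 0.37 ≤ 0.37, so result = 1
((p3 → (p1 → p3)) → p2): 1 > 0.26, so result = 0.26
(not p2 ∧ ((p3 → (p1 → p3)) → p2)) = min(0, 0.26) = 0
(((not p1 ∧ p1) ∨ ((p3 ∨ p2) ∨ ((p2 ∧ p3) ∧ p3))) ∧ (not p2 ∧ ((p3 → (p1 → p3)) → p2))) = min(0.37, 0) = 0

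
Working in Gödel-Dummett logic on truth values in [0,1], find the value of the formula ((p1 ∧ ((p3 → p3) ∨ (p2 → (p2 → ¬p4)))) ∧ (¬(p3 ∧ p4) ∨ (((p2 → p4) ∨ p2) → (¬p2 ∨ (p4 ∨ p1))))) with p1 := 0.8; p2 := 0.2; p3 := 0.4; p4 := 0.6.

(p3 → p3): 0.4 ≤ 0.4, so result = 1
¬p4: Gödel ¬ of 0.6 = 0 (operand ≠ 0)
(p2 → ¬p4): 0.2 > 0, so result = 0
(p2 → (p2 → ¬p4)): 0.2 > 0, so result = 0
((p3 → p3) ∨ (p2 → (p2 → ¬p4))) = max(1, 0) = 1
(p1 ∧ ((p3 → p3) ∨ (p2 → (p2 → ¬p4)))) = min(0.8, 1) = 0.8
(p3 ∧ p4) = min(0.4, 0.6) = 0.4
¬(p3 ∧ p4): Gödel ¬ of 0.4 = 0 (operand ≠ 0)
(p2 → p4): 0.2 ≤ 0.6, so result = 1
((p2 → p4) ∨ p2) = max(1, 0.2) = 1
¬p2: Gödel ¬ of 0.2 = 0 (operand ≠ 0)
(p4 ∨ p1) = max(0.6, 0.8) = 0.8
(¬p2 ∨ (p4 ∨ p1)) = max(0, 0.8) = 0.8
(((p2 → p4) ∨ p2) → (¬p2 ∨ (p4 ∨ p1))): 1 > 0.8, so result = 0.8
(¬(p3 ∧ p4) ∨ (((p2 → p4) ∨ p2) → (¬p2 ∨ (p4 ∨ p1)))) = max(0, 0.8) = 0.8
((p1 ∧ ((p3 → p3) ∨ (p2 → (p2 → ¬p4)))) ∧ (¬(p3 ∧ p4) ∨ (((p2 → p4) ∨ p2) → (¬p2 ∨ (p4 ∨ p1))))) = min(0.8, 0.8) = 0.8

0.80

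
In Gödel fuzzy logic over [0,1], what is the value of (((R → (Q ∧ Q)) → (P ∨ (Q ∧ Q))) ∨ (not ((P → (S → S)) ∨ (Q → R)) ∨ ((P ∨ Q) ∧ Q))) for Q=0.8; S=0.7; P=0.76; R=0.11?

(Q ∧ Q) = min(0.8, 0.8) = 0.8
(R → (Q ∧ Q)): 0.11 ≤ 0.8, so result = 1
(Q ∧ Q) = min(0.8, 0.8) = 0.8
(P ∨ (Q ∧ Q)) = max(0.76, 0.8) = 0.8
((R → (Q ∧ Q)) → (P ∨ (Q ∧ Q))): 1 > 0.8, so result = 0.8
(S → S): 0.7 ≤ 0.7, so result = 1
(P → (S → S)): 0.76 ≤ 1, so result = 1
(Q → R): 0.8 > 0.11, so result = 0.11
((P → (S → S)) ∨ (Q → R)) = max(1, 0.11) = 1
not ((P → (S → S)) ∨ (Q → R)): Gödel ¬ of 1 = 0 (operand ≠ 0)
(P ∨ Q) = max(0.76, 0.8) = 0.8
((P ∨ Q) ∧ Q) = min(0.8, 0.8) = 0.8
(not ((P → (S → S)) ∨ (Q → R)) ∨ ((P ∨ Q) ∧ Q)) = max(0, 0.8) = 0.8
(((R → (Q ∧ Q)) → (P ∨ (Q ∧ Q))) ∨ (not ((P → (S → S)) ∨ (Q → R)) ∨ ((P ∨ Q) ∧ Q))) = max(0.8, 0.8) = 0.8

0.80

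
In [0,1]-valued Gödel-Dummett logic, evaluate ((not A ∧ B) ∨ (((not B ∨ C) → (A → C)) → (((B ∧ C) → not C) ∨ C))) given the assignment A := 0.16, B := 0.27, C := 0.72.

0.72

not A: Gödel ¬ of 0.16 = 0 (operand ≠ 0)
(not A ∧ B) = min(0, 0.27) = 0
not B: Gödel ¬ of 0.27 = 0 (operand ≠ 0)
(not B ∨ C) = max(0, 0.72) = 0.72
(A → C): 0.16 ≤ 0.72, so result = 1
((not B ∨ C) → (A → C)): 0.72 ≤ 1, so result = 1
(B ∧ C) = min(0.27, 0.72) = 0.27
not C: Gödel ¬ of 0.72 = 0 (operand ≠ 0)
((B ∧ C) → not C): 0.27 > 0, so result = 0
(((B ∧ C) → not C) ∨ C) = max(0, 0.72) = 0.72
(((not B ∨ C) → (A → C)) → (((B ∧ C) → not C) ∨ C)): 1 > 0.72, so result = 0.72
((not A ∧ B) ∨ (((not B ∨ C) → (A → C)) → (((B ∧ C) → not C) ∨ C))) = max(0, 0.72) = 0.72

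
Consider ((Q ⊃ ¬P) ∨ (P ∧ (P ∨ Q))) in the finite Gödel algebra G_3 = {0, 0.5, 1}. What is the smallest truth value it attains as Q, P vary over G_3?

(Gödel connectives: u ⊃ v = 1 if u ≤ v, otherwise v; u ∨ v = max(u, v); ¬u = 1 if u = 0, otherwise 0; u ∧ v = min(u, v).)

The minimum is attained at Q = 0.5, P = 0.5:
  ¬P: Gödel ¬ of 0.5 = 0 (operand ≠ 0)
  (Q ⊃ ¬P): 0.5 > 0, so result = 0
  (P ∨ Q) = max(0.5, 0.5) = 0.5
  (P ∧ (P ∨ Q)) = min(0.5, 0.5) = 0.5
  ((Q ⊃ ¬P) ∨ (P ∧ (P ∨ Q))) = max(0, 0.5) = 0.5
Checking all 9 assignments confirms none give a value below 0.50.

0.50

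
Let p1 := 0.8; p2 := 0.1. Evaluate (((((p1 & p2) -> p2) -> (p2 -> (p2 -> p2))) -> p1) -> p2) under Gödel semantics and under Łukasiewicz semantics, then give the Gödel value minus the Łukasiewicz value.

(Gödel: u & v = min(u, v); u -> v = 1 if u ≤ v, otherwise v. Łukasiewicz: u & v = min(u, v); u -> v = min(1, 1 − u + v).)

Gödel evaluation:
  (p1 & p2) = min(0.8, 0.1) = 0.1
  ((p1 & p2) -> p2): 0.1 ≤ 0.1, so result = 1
  (p2 -> p2): 0.1 ≤ 0.1, so result = 1
  (p2 -> (p2 -> p2)): 0.1 ≤ 1, so result = 1
  (((p1 & p2) -> p2) -> (p2 -> (p2 -> p2))): 1 ≤ 1, so result = 1
  ((((p1 & p2) -> p2) -> (p2 -> (p2 -> p2))) -> p1): 1 > 0.8, so result = 0.8
  (((((p1 & p2) -> p2) -> (p2 -> (p2 -> p2))) -> p1) -> p2): 0.8 > 0.1, so result = 0.1
  Gödel value = 0.1
Łukasiewicz evaluation:
  (p1 & p2) = min(0.8, 0.1) = 0.1
  ((p1 & p2) -> p2): min(1, 1 − 0.1 + 0.1) = 1
  (p2 -> p2): min(1, 1 − 0.1 + 0.1) = 1
  (p2 -> (p2 -> p2)): min(1, 1 − 0.1 + 1) = 1
  (((p1 & p2) -> p2) -> (p2 -> (p2 -> p2))): min(1, 1 − 1 + 1) = 1
  ((((p1 & p2) -> p2) -> (p2 -> (p2 -> p2))) -> p1): min(1, 1 − 1 + 0.8) = 0.8
  (((((p1 & p2) -> p2) -> (p2 -> (p2 -> p2))) -> p1) -> p2): min(1, 1 − 0.8 + 0.1) = 0.3
  Łukasiewicz value = 0.3
Difference: 0.1 − 0.3 = -0.20

-0.20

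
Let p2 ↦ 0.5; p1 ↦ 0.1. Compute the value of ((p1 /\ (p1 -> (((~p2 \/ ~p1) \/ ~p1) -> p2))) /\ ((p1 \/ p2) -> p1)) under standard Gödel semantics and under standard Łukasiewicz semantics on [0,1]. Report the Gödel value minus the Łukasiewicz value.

Gödel evaluation:
  ~p2: Gödel ¬ of 0.5 = 0 (operand ≠ 0)
  ~p1: Gödel ¬ of 0.1 = 0 (operand ≠ 0)
  (~p2 \/ ~p1) = max(0, 0) = 0
  ~p1: Gödel ¬ of 0.1 = 0 (operand ≠ 0)
  ((~p2 \/ ~p1) \/ ~p1) = max(0, 0) = 0
  (((~p2 \/ ~p1) \/ ~p1) -> p2): 0 ≤ 0.5, so result = 1
  (p1 -> (((~p2 \/ ~p1) \/ ~p1) -> p2)): 0.1 ≤ 1, so result = 1
  (p1 /\ (p1 -> (((~p2 \/ ~p1) \/ ~p1) -> p2))) = min(0.1, 1) = 0.1
  (p1 \/ p2) = max(0.1, 0.5) = 0.5
  ((p1 \/ p2) -> p1): 0.5 > 0.1, so result = 0.1
  ((p1 /\ (p1 -> (((~p2 \/ ~p1) \/ ~p1) -> p2))) /\ ((p1 \/ p2) -> p1)) = min(0.1, 0.1) = 0.1
  Gödel value = 0.1
Łukasiewicz evaluation:
  ~p2: Łukasiewicz ¬ gives 1 − 0.5 = 0.5
  ~p1: Łukasiewicz ¬ gives 1 − 0.1 = 0.9
  (~p2 \/ ~p1) = max(0.5, 0.9) = 0.9
  ~p1: Łukasiewicz ¬ gives 1 − 0.1 = 0.9
  ((~p2 \/ ~p1) \/ ~p1) = max(0.9, 0.9) = 0.9
  (((~p2 \/ ~p1) \/ ~p1) -> p2): min(1, 1 − 0.9 + 0.5) = 0.6
  (p1 -> (((~p2 \/ ~p1) \/ ~p1) -> p2)): min(1, 1 − 0.1 + 0.6) = 1
  (p1 /\ (p1 -> (((~p2 \/ ~p1) \/ ~p1) -> p2))) = min(0.1, 1) = 0.1
  (p1 \/ p2) = max(0.1, 0.5) = 0.5
  ((p1 \/ p2) -> p1): min(1, 1 − 0.5 + 0.1) = 0.6
  ((p1 /\ (p1 -> (((~p2 \/ ~p1) \/ ~p1) -> p2))) /\ ((p1 \/ p2) -> p1)) = min(0.1, 0.6) = 0.1
  Łukasiewicz value = 0.1
Difference: 0.1 − 0.1 = 0.00

0.00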